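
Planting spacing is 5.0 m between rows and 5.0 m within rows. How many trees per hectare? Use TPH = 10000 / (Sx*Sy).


Formula: TPH = 10000 m^2/ha / (spacing_x * spacing_y)
Area per tree = 5.0 m * 5.0 m = 25.0 m^2
TPH = 10000 / 25.0 = 400 trees/ha

400


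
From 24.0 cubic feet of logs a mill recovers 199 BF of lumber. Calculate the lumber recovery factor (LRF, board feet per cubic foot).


Formula: LRF = Lumber Output (BF) / Log Input (ft^3)
LRF = 199 BF / 24.0 ft^3
LRF = 8.29 BF/ft^3

8.29


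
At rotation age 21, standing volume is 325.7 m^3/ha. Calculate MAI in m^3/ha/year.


Formula: MAI = Total Volume / Stand Age
MAI = 325.7 m^3/ha / 21 years
MAI = 15.51 m^3/ha/year

15.51


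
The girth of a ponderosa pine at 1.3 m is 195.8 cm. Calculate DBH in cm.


Formula: DBH = C / pi
DBH = 195.8 / pi
pi = 3.14159...
DBH = 62.3 cm

62.3


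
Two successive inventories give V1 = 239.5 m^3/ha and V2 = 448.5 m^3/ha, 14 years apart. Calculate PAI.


Formula: PAI = (V_T2 - V_T1) / (T2 - T1)
Volume increment = 448.5 - 239.5 = 209.0 m^3/ha
PAI = 209.0 / 14 = 14.93 m^3/ha/year

14.93


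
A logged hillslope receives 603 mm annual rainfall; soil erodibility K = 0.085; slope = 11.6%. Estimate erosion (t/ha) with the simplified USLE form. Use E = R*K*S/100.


Formula: E = R * K * S / 100  (simplified USLE)
R * K = 603 * 0.085 = 51.255
E = 51.255 * 11.6 / 100 = 5.95 t/ha

5.95


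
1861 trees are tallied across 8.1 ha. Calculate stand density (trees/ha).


Formula: Stand Density = N_trees / Area_ha
Density = 1861 trees / 8.1 ha
Density = 230 trees/ha

230


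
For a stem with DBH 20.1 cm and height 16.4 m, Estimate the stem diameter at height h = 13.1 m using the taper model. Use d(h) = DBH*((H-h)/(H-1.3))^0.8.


Taper: d(h) = DBH * ((H - h) / (H - 1.3))^0.8
Numerator = H - h = 16.4 - 13.1 = 3.3 m
Denominator = H - 1.3 = 16.4 - 1.3 = 15.1 m
Ratio = 3.3 / 15.1 = 0.21854
d = 20.1 * 0.21854^0.8 = 6.0 cm

6.0


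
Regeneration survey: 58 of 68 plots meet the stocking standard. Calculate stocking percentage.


Formula: Stocking % = stocked plots / total plots * 100
Stocking = 58 / 68 * 100
Stocking = 0.8529 * 100 = 85.3%

85.3


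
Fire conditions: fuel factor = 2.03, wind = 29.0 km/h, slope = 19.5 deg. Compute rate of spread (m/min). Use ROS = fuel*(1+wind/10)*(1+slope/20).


Formula: ROS = fuel * (1 + wind/10) * (1 + slope/20)
Wind factor = 1 + 29.0/10 = 3.9
Slope factor = 1 + 19.5/20 = 1.975
ROS = 2.03 * 3.9 * 1.975 = 15.64 m/min

15.64


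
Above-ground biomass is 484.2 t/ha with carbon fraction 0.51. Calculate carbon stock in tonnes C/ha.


Formula: Carbon Stock = Biomass * Carbon Fraction
C = 484.2 t/ha * 0.51
C = 246.9 t C/ha

246.9


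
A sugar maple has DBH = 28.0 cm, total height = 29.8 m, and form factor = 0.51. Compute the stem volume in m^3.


Formula: V = pi * (DBH/200)^2 * H * ff
Radius = DBH/200 = 28.0/200 = 0.14 m
Radius^2 = 0.14^2 = 0.0196 m^2
V = pi * 0.0196 * 29.8 * 0.51
V = 0.936 m^3

0.936


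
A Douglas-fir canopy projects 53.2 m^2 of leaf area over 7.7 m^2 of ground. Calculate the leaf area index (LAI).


Formula: LAI = total leaf area / ground area  (dimensionless)
LAI = 53.2 m^2 / 7.7 m^2
LAI = 6.91

6.91


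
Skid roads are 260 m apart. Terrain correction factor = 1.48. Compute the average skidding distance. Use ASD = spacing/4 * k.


Formula: ASD = (spacing / 4) * correction
Uncorrected distance = spacing / 4 = 260 / 4 = 65 m
ASD = 65 * 1.48 = 96 m

96


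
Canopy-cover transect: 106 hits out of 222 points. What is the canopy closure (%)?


Formula: Canopy closure = covered points / total points * 100
Closure = 106 / 222 * 100
Closure = 0.4775 * 100 = 47.7%

47.7


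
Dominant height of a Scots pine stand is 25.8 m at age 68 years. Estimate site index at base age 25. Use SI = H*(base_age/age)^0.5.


Formula: SI = H_dom * (base_age / age)^0.5
Age ratio = 25 / 68 = 0.36765
sqrt(age_ratio) = 0.60634
SI = 25.8 * 0.60634 = 15.6 m

15.6


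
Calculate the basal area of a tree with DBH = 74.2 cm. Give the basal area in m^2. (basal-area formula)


Formula: BA = pi * (DBH/2)^2 / 10000  (cm^2 to m^2)
Radius = DBH/2 = 74.2/2 = 37.1 cm
BA = pi * 37.1^2 / 10000
   = 4324.1195 cm^2 / 10000
   = 0.4324 m^2

0.4324


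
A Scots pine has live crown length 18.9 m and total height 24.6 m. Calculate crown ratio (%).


Formula: Crown Ratio = (Crown Length / Total Height) * 100
CR = (18.9 m / 24.6 m) * 100
CR = 0.7683 * 100 = 76.8%

76.8


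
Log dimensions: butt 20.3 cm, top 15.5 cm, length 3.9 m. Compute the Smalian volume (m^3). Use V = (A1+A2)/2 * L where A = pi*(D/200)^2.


Smalian: V = (A1 + A2)/2 * L,  A = pi*(D/200)^2
A1 = pi*(20.3/200)^2 = 0.032365 m^2
A2 = pi*(15.5/200)^2 = 0.018869 m^2
V = (0.032365+0.018869)/2*3.9 = 0.0999 m^3

0.0999


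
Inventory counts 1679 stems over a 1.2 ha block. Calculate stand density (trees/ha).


Formula: Stand Density = N_trees / Area_ha
Density = 1679 trees / 1.2 ha
Density = 1399 trees/ha

1399


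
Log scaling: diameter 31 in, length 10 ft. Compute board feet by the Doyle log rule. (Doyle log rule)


Doyle: BF = (D - 4)^2 * L / 16
Adjusted diameter = 31 - 4 = 27 in
(D-4)^2 = 27^2 = 729
BF = 729 * 10 / 16 = 456 BF

456


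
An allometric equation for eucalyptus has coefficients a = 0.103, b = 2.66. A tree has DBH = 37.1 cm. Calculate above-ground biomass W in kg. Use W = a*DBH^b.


Formula: W = a * DBH^b  (allometric power law)
DBH^b = 37.1^2.66 = 14946.3311
W = 0.103 * 14946.3311 = 1539.5 kg

1539.5


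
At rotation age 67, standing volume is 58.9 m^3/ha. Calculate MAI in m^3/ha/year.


Formula: MAI = Total Volume / Stand Age
MAI = 58.9 m^3/ha / 67 years
MAI = 0.88 m^3/ha/year

0.88


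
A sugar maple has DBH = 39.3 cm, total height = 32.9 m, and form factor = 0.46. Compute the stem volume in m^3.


Formula: V = pi * (DBH/200)^2 * H * ff
Radius = DBH/200 = 39.3/200 = 0.1965 m
Radius^2 = 0.1965^2 = 0.03861225 m^2
V = pi * 0.03861225 * 32.9 * 0.46
V = 1.836 m^3

1.836


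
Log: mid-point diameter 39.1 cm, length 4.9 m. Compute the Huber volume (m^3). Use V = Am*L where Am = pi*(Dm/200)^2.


Huber: V = Am * L,  Am = pi*(Dm/200)^2
Am = pi*(39.1/200)^2 = 0.120072 m^2
V = 0.120072*4.9 = 0.5884 m^3

0.5884


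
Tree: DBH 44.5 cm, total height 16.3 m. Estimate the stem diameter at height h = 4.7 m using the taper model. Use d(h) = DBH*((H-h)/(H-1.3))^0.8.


Taper: d(h) = DBH * ((H - h) / (H - 1.3))^0.8
Numerator = H - h = 16.3 - 4.7 = 11.6 m
Denominator = H - 1.3 = 16.3 - 1.3 = 15.0 m
Ratio = 11.6 / 15.0 = 0.77333
d = 44.5 * 0.77333^0.8 = 36.2 cm

36.2


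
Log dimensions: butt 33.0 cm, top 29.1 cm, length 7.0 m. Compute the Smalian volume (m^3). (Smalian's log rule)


Smalian: V = (A1 + A2)/2 * L,  A = pi*(D/200)^2
A1 = pi*(33.0/200)^2 = 0.08553 m^2
A2 = pi*(29.1/200)^2 = 0.066508 m^2
V = (0.08553+0.066508)/2*7.0 = 0.5321 m^3

0.5321


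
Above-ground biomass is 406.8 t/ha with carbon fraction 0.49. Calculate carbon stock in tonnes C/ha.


Formula: Carbon Stock = Biomass * Carbon Fraction
C = 406.8 t/ha * 0.49
C = 199.3 t C/ha

199.3


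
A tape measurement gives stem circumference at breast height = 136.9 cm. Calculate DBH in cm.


Formula: DBH = C / pi
DBH = 136.9 / pi
pi = 3.14159...
DBH = 43.6 cm

43.6


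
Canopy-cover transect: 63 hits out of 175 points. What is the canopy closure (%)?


Formula: Canopy closure = covered points / total points * 100
Closure = 63 / 175 * 100
Closure = 0.36 * 100 = 36.0%

36.0


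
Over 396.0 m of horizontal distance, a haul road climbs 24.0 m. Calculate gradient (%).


Formula: Gradient = rise / run * 100
Gradient = 24.0 / 396.0 * 100 = 6.1%

6.1


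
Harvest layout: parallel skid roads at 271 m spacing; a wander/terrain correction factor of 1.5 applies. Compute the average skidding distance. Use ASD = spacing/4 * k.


Formula: ASD = (spacing / 4) * correction
Uncorrected distance = spacing / 4 = 271 / 4 = 67.75 m
ASD = 67.75 * 1.5 = 102 m

102


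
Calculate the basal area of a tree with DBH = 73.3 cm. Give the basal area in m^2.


Formula: BA = pi * (DBH/2)^2 / 10000  (cm^2 to m^2)
Radius = DBH/2 = 73.3/2 = 36.65 cm
BA = pi * 36.65^2 / 10000
   = 4219.8579 cm^2 / 10000
   = 0.422 m^2

0.422


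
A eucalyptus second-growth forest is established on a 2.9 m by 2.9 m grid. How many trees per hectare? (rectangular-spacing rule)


Formula: TPH = 10000 m^2/ha / (spacing_x * spacing_y)
Area per tree = 2.9 m * 2.9 m = 8.41 m^2
TPH = 10000 / 8.41 = 1189 trees/ha

1189


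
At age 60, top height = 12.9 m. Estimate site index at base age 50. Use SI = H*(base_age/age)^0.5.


Formula: SI = H_dom * (base_age / age)^0.5
Age ratio = 50 / 60 = 0.83333
sqrt(age_ratio) = 0.91287
SI = 12.9 * 0.91287 = 11.8 m

11.8


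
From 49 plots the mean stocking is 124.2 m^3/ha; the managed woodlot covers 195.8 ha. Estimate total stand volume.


Formula: Total Volume = Mean Volume per ha * Total Area
Total Volume = 124.2 m^3/ha * 195.8 ha
Total Volume = 24318 m^3

24318


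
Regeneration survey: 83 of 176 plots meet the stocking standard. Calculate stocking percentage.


Formula: Stocking % = stocked plots / total plots * 100
Stocking = 83 / 176 * 100
Stocking = 0.4716 * 100 = 47.2%

47.2


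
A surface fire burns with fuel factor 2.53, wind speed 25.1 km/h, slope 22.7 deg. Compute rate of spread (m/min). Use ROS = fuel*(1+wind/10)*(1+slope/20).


Formula: ROS = fuel * (1 + wind/10) * (1 + slope/20)
Wind factor = 1 + 25.1/10 = 3.51
Slope factor = 1 + 22.7/20 = 2.135
ROS = 2.53 * 3.51 * 2.135 = 18.96 m/min

18.96


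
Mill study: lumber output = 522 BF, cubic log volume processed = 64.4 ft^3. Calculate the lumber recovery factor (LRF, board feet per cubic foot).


Formula: LRF = Lumber Output (BF) / Log Input (ft^3)
LRF = 522 BF / 64.4 ft^3
LRF = 8.11 BF/ft^3

8.11


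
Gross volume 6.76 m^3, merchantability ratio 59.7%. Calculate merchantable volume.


Formula: MV = V_total * (merchantable_pct / 100)
Merchantable fraction = 59.7% / 100 = 0.597
MV = 6.76 m^3 * 0.597 = 4.036 m^3

4.036


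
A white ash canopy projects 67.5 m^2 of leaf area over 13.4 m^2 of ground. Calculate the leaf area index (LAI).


Formula: LAI = total leaf area / ground area  (dimensionless)
LAI = 67.5 m^2 / 13.4 m^2
LAI = 5.04

5.04


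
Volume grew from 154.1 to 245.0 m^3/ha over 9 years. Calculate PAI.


Formula: PAI = (V_T2 - V_T1) / (T2 - T1)
Volume increment = 245.0 - 154.1 = 90.9 m^3/ha
PAI = 90.9 / 9 = 10.1 m^3/ha/year

10.1


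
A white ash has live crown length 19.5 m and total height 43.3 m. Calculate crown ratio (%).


Formula: Crown Ratio = (Crown Length / Total Height) * 100
CR = (19.5 m / 43.3 m) * 100
CR = 0.4503 * 100 = 45.0%

45.0


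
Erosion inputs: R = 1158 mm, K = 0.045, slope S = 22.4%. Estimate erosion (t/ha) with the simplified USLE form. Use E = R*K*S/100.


Formula: E = R * K * S / 100  (simplified USLE)
R * K = 1158 * 0.045 = 52.11
E = 52.11 * 22.4 / 100 = 11.67 t/ha

11.67


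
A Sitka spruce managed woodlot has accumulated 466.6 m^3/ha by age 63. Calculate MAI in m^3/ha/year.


Formula: MAI = Total Volume / Stand Age
MAI = 466.6 m^3/ha / 63 years
MAI = 7.41 m^3/ha/year

7.41


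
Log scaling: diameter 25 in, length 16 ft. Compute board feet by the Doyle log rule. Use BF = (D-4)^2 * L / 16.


Doyle: BF = (D - 4)^2 * L / 16
Adjusted diameter = 25 - 4 = 21 in
(D-4)^2 = 21^2 = 441
BF = 441 * 16 / 16 = 441 BF

441


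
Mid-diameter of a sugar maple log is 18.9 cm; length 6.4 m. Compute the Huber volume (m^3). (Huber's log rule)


Huber: V = Am * L,  Am = pi*(Dm/200)^2
Am = pi*(18.9/200)^2 = 0.028055 m^2
V = 0.028055*6.4 = 0.1796 m^3

0.1796


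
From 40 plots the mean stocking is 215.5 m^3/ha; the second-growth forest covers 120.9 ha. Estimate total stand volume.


Formula: Total Volume = Mean Volume per ha * Total Area
Total Volume = 215.5 m^3/ha * 120.9 ha
Total Volume = 26054 m^3

26054


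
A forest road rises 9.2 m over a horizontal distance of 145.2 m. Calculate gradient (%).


Formula: Gradient = rise / run * 100
Gradient = 9.2 / 145.2 * 100 = 6.3%

6.3


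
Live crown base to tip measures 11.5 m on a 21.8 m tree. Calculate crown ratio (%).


Formula: Crown Ratio = (Crown Length / Total Height) * 100
CR = (11.5 m / 21.8 m) * 100
CR = 0.5275 * 100 = 52.8%

52.8


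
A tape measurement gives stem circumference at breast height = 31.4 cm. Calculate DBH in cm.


Formula: DBH = C / pi
DBH = 31.4 / pi
pi = 3.14159...
DBH = 10.0 cm

10.0


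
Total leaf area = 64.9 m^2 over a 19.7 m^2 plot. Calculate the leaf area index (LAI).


Formula: LAI = total leaf area / ground area  (dimensionless)
LAI = 64.9 m^2 / 19.7 m^2
LAI = 3.29

3.29


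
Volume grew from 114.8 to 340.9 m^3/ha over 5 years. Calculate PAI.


Formula: PAI = (V_T2 - V_T1) / (T2 - T1)
Volume increment = 340.9 - 114.8 = 226.1 m^3/ha
PAI = 226.1 / 5 = 45.22 m^3/ha/year

45.22


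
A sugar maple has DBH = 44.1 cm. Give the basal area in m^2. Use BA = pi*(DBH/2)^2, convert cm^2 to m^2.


Formula: BA = pi * (DBH/2)^2 / 10000  (cm^2 to m^2)
Radius = DBH/2 = 44.1/2 = 22.05 cm
BA = pi * 22.05^2 / 10000
   = 1527.4502 cm^2 / 10000
   = 0.1527 m^2

0.1527


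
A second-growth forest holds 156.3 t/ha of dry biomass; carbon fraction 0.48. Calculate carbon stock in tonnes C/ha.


Formula: Carbon Stock = Biomass * Carbon Fraction
C = 156.3 t/ha * 0.48
C = 75.0 t C/ha

75.0


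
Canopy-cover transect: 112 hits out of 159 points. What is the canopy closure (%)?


Formula: Canopy closure = covered points / total points * 100
Closure = 112 / 159 * 100
Closure = 0.7044 * 100 = 70.4%

70.4


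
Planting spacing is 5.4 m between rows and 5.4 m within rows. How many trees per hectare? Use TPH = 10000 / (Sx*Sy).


Formula: TPH = 10000 m^2/ha / (spacing_x * spacing_y)
Area per tree = 5.4 m * 5.4 m = 29.16 m^2
TPH = 10000 / 29.16 = 343 trees/ha

343


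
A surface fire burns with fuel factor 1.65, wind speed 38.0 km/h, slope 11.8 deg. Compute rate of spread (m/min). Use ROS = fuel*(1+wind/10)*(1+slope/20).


Formula: ROS = fuel * (1 + wind/10) * (1 + slope/20)
Wind factor = 1 + 38.0/10 = 4.8
Slope factor = 1 + 11.8/20 = 1.59
ROS = 1.65 * 4.8 * 1.59 = 12.59 m/min

12.59


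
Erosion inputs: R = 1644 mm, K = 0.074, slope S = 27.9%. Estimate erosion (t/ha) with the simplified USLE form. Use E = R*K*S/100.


Formula: E = R * K * S / 100  (simplified USLE)
R * K = 1644 * 0.074 = 121.656
E = 121.656 * 27.9 / 100 = 33.94 t/ha

33.94


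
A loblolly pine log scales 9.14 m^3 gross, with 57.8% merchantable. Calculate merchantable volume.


Formula: MV = V_total * (merchantable_pct / 100)
Merchantable fraction = 57.8% / 100 = 0.578
MV = 9.14 m^3 * 0.578 = 5.283 m^3

5.283


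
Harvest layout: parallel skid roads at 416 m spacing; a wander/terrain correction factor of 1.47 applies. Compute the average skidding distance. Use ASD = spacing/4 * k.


Formula: ASD = (spacing / 4) * correction
Uncorrected distance = spacing / 4 = 416 / 4 = 104 m
ASD = 104 * 1.47 = 153 m

153


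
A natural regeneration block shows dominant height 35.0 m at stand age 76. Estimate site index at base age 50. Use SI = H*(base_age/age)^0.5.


Formula: SI = H_dom * (base_age / age)^0.5
Age ratio = 50 / 76 = 0.65789
sqrt(age_ratio) = 0.81111
SI = 35.0 * 0.81111 = 28.4 m

28.4


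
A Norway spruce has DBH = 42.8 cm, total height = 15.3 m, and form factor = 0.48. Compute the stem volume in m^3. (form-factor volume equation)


Formula: V = pi * (DBH/200)^2 * H * ff
Radius = DBH/200 = 42.8/200 = 0.214 m
Radius^2 = 0.214^2 = 0.045796 m^2
V = pi * 0.045796 * 15.3 * 0.48
V = 1.057 m^3

1.057


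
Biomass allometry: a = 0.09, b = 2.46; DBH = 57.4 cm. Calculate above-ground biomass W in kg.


Formula: W = a * DBH^b  (allometric power law)
DBH^b = 57.4^2.46 = 21228.6929
W = 0.09 * 21228.6929 = 1910.6 kg

1910.6


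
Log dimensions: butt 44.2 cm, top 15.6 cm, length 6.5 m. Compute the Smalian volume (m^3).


Smalian: V = (A1 + A2)/2 * L,  A = pi*(D/200)^2
A1 = pi*(44.2/200)^2 = 0.153439 m^2
A2 = pi*(15.6/200)^2 = 0.019113 m^2
V = (0.153439+0.019113)/2*6.5 = 0.5608 m^3

0.5608


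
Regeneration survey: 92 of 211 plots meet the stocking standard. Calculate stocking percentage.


Formula: Stocking % = stocked plots / total plots * 100
Stocking = 92 / 211 * 100
Stocking = 0.436 * 100 = 43.6%

43.6


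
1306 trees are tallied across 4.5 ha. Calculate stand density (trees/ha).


Formula: Stand Density = N_trees / Area_ha
Density = 1306 trees / 4.5 ha
Density = 290 trees/ha

290


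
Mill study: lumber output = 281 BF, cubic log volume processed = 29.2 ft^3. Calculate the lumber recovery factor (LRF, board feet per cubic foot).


Formula: LRF = Lumber Output (BF) / Log Input (ft^3)
LRF = 281 BF / 29.2 ft^3
LRF = 9.62 BF/ft^3

9.62


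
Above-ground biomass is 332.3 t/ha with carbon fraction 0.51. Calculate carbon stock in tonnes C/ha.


Formula: Carbon Stock = Biomass * Carbon Fraction
C = 332.3 t/ha * 0.51
C = 169.5 t C/ha

169.5


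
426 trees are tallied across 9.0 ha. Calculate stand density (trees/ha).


Formula: Stand Density = N_trees / Area_ha
Density = 426 trees / 9.0 ha
Density = 47 trees/ha

47


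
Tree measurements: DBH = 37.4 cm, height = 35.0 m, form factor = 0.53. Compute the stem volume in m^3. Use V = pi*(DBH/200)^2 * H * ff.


Formula: V = pi * (DBH/200)^2 * H * ff
Radius = DBH/200 = 37.4/200 = 0.187 m
Radius^2 = 0.187^2 = 0.034969 m^2
V = pi * 0.034969 * 35.0 * 0.53
V = 2.038 m^3

2.038


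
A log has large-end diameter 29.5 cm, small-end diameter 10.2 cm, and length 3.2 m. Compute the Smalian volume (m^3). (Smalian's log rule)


Smalian: V = (A1 + A2)/2 * L,  A = pi*(D/200)^2
A1 = pi*(29.5/200)^2 = 0.068349 m^2
A2 = pi*(10.2/200)^2 = 0.008171 m^2
V = (0.068349+0.008171)/2*3.2 = 0.1224 m^3

0.1224


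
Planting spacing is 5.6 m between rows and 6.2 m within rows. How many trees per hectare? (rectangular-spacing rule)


Formula: TPH = 10000 m^2/ha / (spacing_x * spacing_y)
Area per tree = 5.6 m * 6.2 m = 34.72 m^2
TPH = 10000 / 34.72 = 288 trees/ha

288


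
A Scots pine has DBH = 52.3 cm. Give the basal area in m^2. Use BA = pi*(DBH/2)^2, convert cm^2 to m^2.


Formula: BA = pi * (DBH/2)^2 / 10000  (cm^2 to m^2)
Radius = DBH/2 = 52.3/2 = 26.15 cm
BA = pi * 26.15^2 / 10000
   = 2148.2917 cm^2 / 10000
   = 0.2148 m^2

0.2148


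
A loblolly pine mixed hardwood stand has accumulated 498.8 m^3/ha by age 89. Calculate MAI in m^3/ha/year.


Formula: MAI = Total Volume / Stand Age
MAI = 498.8 m^3/ha / 89 years
MAI = 5.6 m^3/ha/year

5.6


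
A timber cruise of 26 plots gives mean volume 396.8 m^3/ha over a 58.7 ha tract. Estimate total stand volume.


Formula: Total Volume = Mean Volume per ha * Total Area
Total Volume = 396.8 m^3/ha * 58.7 ha
Total Volume = 23292 m^3

23292


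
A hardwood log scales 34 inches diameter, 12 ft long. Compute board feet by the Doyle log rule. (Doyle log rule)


Doyle: BF = (D - 4)^2 * L / 16
Adjusted diameter = 34 - 4 = 30 in
(D-4)^2 = 30^2 = 900
BF = 900 * 12 / 16 = 675 BF

675


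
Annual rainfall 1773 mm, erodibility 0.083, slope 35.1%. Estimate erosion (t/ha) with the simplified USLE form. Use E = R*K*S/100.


Formula: E = R * K * S / 100  (simplified USLE)
R * K = 1773 * 0.083 = 147.159
E = 147.159 * 35.1 / 100 = 51.65 t/ha

51.65


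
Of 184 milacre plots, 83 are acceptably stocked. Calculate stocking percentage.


Formula: Stocking % = stocked plots / total plots * 100
Stocking = 83 / 184 * 100
Stocking = 0.4511 * 100 = 45.1%

45.1


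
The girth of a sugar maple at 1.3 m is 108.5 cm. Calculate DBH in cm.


Formula: DBH = C / pi
DBH = 108.5 / pi
pi = 3.14159...
DBH = 34.5 cm

34.5


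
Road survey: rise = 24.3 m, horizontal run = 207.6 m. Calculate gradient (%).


Formula: Gradient = rise / run * 100
Gradient = 24.3 / 207.6 * 100 = 11.7%

11.7


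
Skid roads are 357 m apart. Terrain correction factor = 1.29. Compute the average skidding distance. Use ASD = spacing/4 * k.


Formula: ASD = (spacing / 4) * correction
Uncorrected distance = spacing / 4 = 357 / 4 = 89.25 m
ASD = 89.25 * 1.29 = 115 m

115


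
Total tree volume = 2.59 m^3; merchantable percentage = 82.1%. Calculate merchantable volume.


Formula: MV = V_total * (merchantable_pct / 100)
Merchantable fraction = 82.1% / 100 = 0.821
MV = 2.59 m^3 * 0.821 = 2.126 m^3

2.126


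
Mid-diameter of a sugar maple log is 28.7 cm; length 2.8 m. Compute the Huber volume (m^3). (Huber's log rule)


Huber: V = Am * L,  Am = pi*(Dm/200)^2
Am = pi*(28.7/200)^2 = 0.064692 m^2
V = 0.064692*2.8 = 0.1811 m^3

0.1811


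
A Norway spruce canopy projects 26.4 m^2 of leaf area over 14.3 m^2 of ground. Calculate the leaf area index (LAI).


Formula: LAI = total leaf area / ground area  (dimensionless)
LAI = 26.4 m^2 / 14.3 m^2
LAI = 1.85

1.85


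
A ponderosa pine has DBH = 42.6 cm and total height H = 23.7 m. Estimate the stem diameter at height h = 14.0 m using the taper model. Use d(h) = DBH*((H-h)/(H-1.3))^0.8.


Taper: d(h) = DBH * ((H - h) / (H - 1.3))^0.8
Numerator = H - h = 23.7 - 14.0 = 9.7 m
Denominator = H - 1.3 = 23.7 - 1.3 = 22.4 m
Ratio = 9.7 / 22.4 = 0.43304
d = 42.6 * 0.43304^0.8 = 21.8 cm

21.8


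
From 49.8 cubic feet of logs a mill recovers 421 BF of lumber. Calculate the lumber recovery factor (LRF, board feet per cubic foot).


Formula: LRF = Lumber Output (BF) / Log Input (ft^3)
LRF = 421 BF / 49.8 ft^3
LRF = 8.45 BF/ft^3

8.45


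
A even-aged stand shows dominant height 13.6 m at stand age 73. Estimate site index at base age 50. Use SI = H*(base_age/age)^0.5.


Formula: SI = H_dom * (base_age / age)^0.5
Age ratio = 50 / 73 = 0.68493
sqrt(age_ratio) = 0.82761
SI = 13.6 * 0.82761 = 11.3 m

11.3


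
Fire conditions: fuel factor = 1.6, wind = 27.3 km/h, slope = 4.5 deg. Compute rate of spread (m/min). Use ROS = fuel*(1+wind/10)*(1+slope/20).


Formula: ROS = fuel * (1 + wind/10) * (1 + slope/20)
Wind factor = 1 + 27.3/10 = 3.73
Slope factor = 1 + 4.5/20 = 1.225
ROS = 1.6 * 3.73 * 1.225 = 7.31 m/min

7.31


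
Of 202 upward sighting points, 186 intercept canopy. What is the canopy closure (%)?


Formula: Canopy closure = covered points / total points * 100
Closure = 186 / 202 * 100
Closure = 0.9208 * 100 = 92.1%

92.1


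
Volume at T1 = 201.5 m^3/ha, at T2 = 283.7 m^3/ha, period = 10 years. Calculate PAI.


Formula: PAI = (V_T2 - V_T1) / (T2 - T1)
Volume increment = 283.7 - 201.5 = 82.2 m^3/ha
PAI = 82.2 / 10 = 8.22 m^3/ha/year

8.22


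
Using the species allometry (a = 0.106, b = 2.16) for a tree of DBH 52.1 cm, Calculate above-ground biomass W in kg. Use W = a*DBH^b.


Formula: W = a * DBH^b  (allometric power law)
DBH^b = 52.1^2.16 = 5109.395
W = 0.106 * 5109.395 = 541.6 kg

541.6


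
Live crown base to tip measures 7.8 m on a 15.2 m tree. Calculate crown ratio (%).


Formula: Crown Ratio = (Crown Length / Total Height) * 100
CR = (7.8 m / 15.2 m) * 100
CR = 0.5132 * 100 = 51.3%

51.3


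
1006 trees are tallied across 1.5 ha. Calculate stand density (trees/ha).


Formula: Stand Density = N_trees / Area_ha
Density = 1006 trees / 1.5 ha
Density = 671 trees/ha

671


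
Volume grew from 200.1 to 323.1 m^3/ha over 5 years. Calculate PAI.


Formula: PAI = (V_T2 - V_T1) / (T2 - T1)
Volume increment = 323.1 - 200.1 = 123.0 m^3/ha
PAI = 123.0 / 5 = 24.6 m^3/ha/year

24.6


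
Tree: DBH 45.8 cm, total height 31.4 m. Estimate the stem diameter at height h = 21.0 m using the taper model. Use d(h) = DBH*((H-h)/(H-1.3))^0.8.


Taper: d(h) = DBH * ((H - h) / (H - 1.3))^0.8
Numerator = H - h = 31.4 - 21.0 = 10.4 m
Denominator = H - 1.3 = 31.4 - 1.3 = 30.1 m
Ratio = 10.4 / 30.1 = 0.34551
d = 45.8 * 0.34551^0.8 = 19.6 cm

19.6


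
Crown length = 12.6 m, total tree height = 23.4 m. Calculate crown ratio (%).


Formula: Crown Ratio = (Crown Length / Total Height) * 100
CR = (12.6 m / 23.4 m) * 100
CR = 0.5385 * 100 = 53.8%

53.8


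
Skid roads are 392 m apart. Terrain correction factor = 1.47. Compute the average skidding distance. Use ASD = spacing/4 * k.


Formula: ASD = (spacing / 4) * correction
Uncorrected distance = spacing / 4 = 392 / 4 = 98 m
ASD = 98 * 1.47 = 144 m

144


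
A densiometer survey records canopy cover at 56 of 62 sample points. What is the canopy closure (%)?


Formula: Canopy closure = covered points / total points * 100
Closure = 56 / 62 * 100
Closure = 0.9032 * 100 = 90.3%

90.3


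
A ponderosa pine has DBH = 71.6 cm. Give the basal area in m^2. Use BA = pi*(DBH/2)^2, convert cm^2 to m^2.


Formula: BA = pi * (DBH/2)^2 / 10000  (cm^2 to m^2)
Radius = DBH/2 = 71.6/2 = 35.8 cm
BA = pi * 35.8^2 / 10000
   = 4026.3908 cm^2 / 10000
   = 0.4026 m^2

0.4026


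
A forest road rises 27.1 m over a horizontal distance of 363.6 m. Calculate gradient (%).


Formula: Gradient = rise / run * 100
Gradient = 27.1 / 363.6 * 100 = 7.5%

7.5


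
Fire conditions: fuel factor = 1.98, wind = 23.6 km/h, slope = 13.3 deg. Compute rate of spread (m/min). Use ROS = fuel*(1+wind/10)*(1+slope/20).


Formula: ROS = fuel * (1 + wind/10) * (1 + slope/20)
Wind factor = 1 + 23.6/10 = 3.36
Slope factor = 1 + 13.3/20 = 1.665
ROS = 1.98 * 3.36 * 1.665 = 11.08 m/min

11.08


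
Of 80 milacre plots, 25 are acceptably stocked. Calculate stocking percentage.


Formula: Stocking % = stocked plots / total plots * 100
Stocking = 25 / 80 * 100
Stocking = 0.3125 * 100 = 31.3%

31.3


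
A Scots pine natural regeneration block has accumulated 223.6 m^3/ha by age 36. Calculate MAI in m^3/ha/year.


Formula: MAI = Total Volume / Stand Age
MAI = 223.6 m^3/ha / 36 years
MAI = 6.21 m^3/ha/year

6.21


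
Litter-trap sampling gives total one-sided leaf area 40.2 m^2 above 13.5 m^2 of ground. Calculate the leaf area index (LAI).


Formula: LAI = total leaf area / ground area  (dimensionless)
LAI = 40.2 m^2 / 13.5 m^2
LAI = 2.98

2.98


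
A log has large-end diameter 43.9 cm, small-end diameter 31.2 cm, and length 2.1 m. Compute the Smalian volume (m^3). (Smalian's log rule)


Smalian: V = (A1 + A2)/2 * L,  A = pi*(D/200)^2
A1 = pi*(43.9/200)^2 = 0.151363 m^2
A2 = pi*(31.2/200)^2 = 0.076454 m^2
V = (0.151363+0.076454)/2*2.1 = 0.2392 m^3

0.2392


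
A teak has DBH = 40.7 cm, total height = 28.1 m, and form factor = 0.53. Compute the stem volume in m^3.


Formula: V = pi * (DBH/200)^2 * H * ff
Radius = DBH/200 = 40.7/200 = 0.2035 m
Radius^2 = 0.2035^2 = 0.04141225 m^2
V = pi * 0.04141225 * 28.1 * 0.53
V = 1.938 m^3

1.938


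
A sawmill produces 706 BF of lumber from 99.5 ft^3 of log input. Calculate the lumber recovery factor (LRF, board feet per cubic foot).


Formula: LRF = Lumber Output (BF) / Log Input (ft^3)
LRF = 706 BF / 99.5 ft^3
LRF = 7.1 BF/ft^3

7.1


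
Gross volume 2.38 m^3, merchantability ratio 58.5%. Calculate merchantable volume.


Formula: MV = V_total * (merchantable_pct / 100)
Merchantable fraction = 58.5% / 100 = 0.585
MV = 2.38 m^3 * 0.585 = 1.392 m^3

1.392


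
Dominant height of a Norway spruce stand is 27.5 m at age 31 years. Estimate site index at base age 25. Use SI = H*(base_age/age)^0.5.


Formula: SI = H_dom * (base_age / age)^0.5
Age ratio = 25 / 31 = 0.80645
sqrt(age_ratio) = 0.89803
SI = 27.5 * 0.89803 = 24.7 m

24.7


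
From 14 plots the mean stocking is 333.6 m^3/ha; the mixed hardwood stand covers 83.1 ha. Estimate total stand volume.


Formula: Total Volume = Mean Volume per ha * Total Area
Total Volume = 333.6 m^3/ha * 83.1 ha
Total Volume = 27722 m^3

27722


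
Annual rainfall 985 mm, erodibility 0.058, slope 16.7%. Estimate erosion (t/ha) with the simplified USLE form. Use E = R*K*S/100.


Formula: E = R * K * S / 100  (simplified USLE)
R * K = 985 * 0.058 = 57.13
E = 57.13 * 16.7 / 100 = 9.54 t/ha

9.54


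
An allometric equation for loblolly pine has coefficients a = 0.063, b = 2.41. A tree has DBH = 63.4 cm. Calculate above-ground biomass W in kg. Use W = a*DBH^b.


Formula: W = a * DBH^b  (allometric power law)
DBH^b = 63.4^2.41 = 22031.0457
W = 0.063 * 22031.0457 = 1388.0 kg

1388.0


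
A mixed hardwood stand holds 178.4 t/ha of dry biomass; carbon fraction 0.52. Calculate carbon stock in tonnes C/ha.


Formula: Carbon Stock = Biomass * Carbon Fraction
C = 178.4 t/ha * 0.52
C = 92.8 t C/ha

92.8


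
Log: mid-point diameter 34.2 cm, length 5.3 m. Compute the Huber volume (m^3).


Huber: V = Am * L,  Am = pi*(Dm/200)^2
Am = pi*(34.2/200)^2 = 0.091863 m^2
V = 0.091863*5.3 = 0.4869 m^3

0.4869


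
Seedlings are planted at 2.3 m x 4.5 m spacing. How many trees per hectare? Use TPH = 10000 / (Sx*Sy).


Formula: TPH = 10000 m^2/ha / (spacing_x * spacing_y)
Area per tree = 2.3 m * 4.5 m = 10.35 m^2
TPH = 10000 / 10.35 = 966 trees/ha

966


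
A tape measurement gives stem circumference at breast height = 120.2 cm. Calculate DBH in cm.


Formula: DBH = C / pi
DBH = 120.2 / pi
pi = 3.14159...
DBH = 38.3 cm

38.3


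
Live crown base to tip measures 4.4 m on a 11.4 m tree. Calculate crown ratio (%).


Formula: Crown Ratio = (Crown Length / Total Height) * 100
CR = (4.4 m / 11.4 m) * 100
CR = 0.386 * 100 = 38.6%

38.6


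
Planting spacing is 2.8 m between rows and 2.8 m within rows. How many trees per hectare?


Formula: TPH = 10000 m^2/ha / (spacing_x * spacing_y)
Area per tree = 2.8 m * 2.8 m = 7.84 m^2
TPH = 10000 / 7.84 = 1276 trees/ha

1276


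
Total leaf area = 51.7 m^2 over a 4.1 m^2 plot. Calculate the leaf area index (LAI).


Formula: LAI = total leaf area / ground area  (dimensionless)
LAI = 51.7 m^2 / 4.1 m^2
LAI = 12.61

12.61


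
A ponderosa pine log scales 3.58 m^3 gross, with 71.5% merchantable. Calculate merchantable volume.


Formula: MV = V_total * (merchantable_pct / 100)
Merchantable fraction = 71.5% / 100 = 0.715
MV = 3.58 m^3 * 0.715 = 2.56 m^3

2.56


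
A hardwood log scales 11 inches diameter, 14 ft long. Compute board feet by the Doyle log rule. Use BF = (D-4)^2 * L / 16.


Doyle: BF = (D - 4)^2 * L / 16
Adjusted diameter = 11 - 4 = 7 in
(D-4)^2 = 7^2 = 49
BF = 49 * 14 / 16 = 43 BF

43


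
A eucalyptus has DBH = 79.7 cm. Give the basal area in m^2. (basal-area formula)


Formula: BA = pi * (DBH/2)^2 / 10000  (cm^2 to m^2)
Radius = DBH/2 = 79.7/2 = 39.85 cm
BA = pi * 39.85^2 / 10000
   = 4988.9198 cm^2 / 10000
   = 0.4989 m^2

0.4989


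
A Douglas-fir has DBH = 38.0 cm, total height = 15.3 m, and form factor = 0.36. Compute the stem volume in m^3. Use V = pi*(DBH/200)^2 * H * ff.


Formula: V = pi * (DBH/200)^2 * H * ff
Radius = DBH/200 = 38.0/200 = 0.19 m
Radius^2 = 0.19^2 = 0.0361 m^2
V = pi * 0.0361 * 15.3 * 0.36
V = 0.625 m^3

0.625


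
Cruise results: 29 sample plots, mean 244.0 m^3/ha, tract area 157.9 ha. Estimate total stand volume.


Formula: Total Volume = Mean Volume per ha * Total Area
Total Volume = 244.0 m^3/ha * 157.9 ha
Total Volume = 38528 m^3

38528


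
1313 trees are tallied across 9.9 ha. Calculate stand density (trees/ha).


Formula: Stand Density = N_trees / Area_ha
Density = 1313 trees / 9.9 ha
Density = 133 trees/ha

133


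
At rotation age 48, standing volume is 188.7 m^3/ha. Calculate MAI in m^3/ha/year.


Formula: MAI = Total Volume / Stand Age
MAI = 188.7 m^3/ha / 48 years
MAI = 3.93 m^3/ha/year

3.93


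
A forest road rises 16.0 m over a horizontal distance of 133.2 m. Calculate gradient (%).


Formula: Gradient = rise / run * 100
Gradient = 16.0 / 133.2 * 100 = 12.0%

12.0


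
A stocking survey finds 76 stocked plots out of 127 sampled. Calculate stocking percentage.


Formula: Stocking % = stocked plots / total plots * 100
Stocking = 76 / 127 * 100
Stocking = 0.5984 * 100 = 59.8%

59.8


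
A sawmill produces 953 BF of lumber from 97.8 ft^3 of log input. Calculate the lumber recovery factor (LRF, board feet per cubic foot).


Formula: LRF = Lumber Output (BF) / Log Input (ft^3)
LRF = 953 BF / 97.8 ft^3
LRF = 9.74 BF/ft^3

9.74


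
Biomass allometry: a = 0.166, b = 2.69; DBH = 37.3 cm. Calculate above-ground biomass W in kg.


Formula: W = a * DBH^b  (allometric power law)
DBH^b = 37.3^2.69 = 16900.3912
W = 0.166 * 16900.3912 = 2805.5 kg

2805.5


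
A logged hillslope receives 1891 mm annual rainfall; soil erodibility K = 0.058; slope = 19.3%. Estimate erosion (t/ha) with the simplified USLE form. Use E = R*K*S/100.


Formula: E = R * K * S / 100  (simplified USLE)
R * K = 1891 * 0.058 = 109.678
E = 109.678 * 19.3 / 100 = 21.17 t/ha

21.17


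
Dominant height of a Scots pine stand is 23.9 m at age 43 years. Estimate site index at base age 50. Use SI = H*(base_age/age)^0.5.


Formula: SI = H_dom * (base_age / age)^0.5
Age ratio = 50 / 43 = 1.16279
sqrt(age_ratio) = 1.07833
SI = 23.9 * 1.07833 = 25.8 m

25.8


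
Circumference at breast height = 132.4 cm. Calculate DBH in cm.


Formula: DBH = C / pi
DBH = 132.4 / pi
pi = 3.14159...
DBH = 42.1 cm

42.1


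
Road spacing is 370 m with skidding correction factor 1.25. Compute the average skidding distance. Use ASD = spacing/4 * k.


Formula: ASD = (spacing / 4) * correction
Uncorrected distance = spacing / 4 = 370 / 4 = 92.5 m
ASD = 92.5 * 1.25 = 116 m

116


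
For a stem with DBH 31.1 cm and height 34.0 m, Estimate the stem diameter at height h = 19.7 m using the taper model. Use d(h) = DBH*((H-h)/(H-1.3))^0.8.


Taper: d(h) = DBH * ((H - h) / (H - 1.3))^0.8
Numerator = H - h = 34.0 - 19.7 = 14.3 m
Denominator = H - 1.3 = 34.0 - 1.3 = 32.7 m
Ratio = 14.3 / 32.7 = 0.43731
d = 31.1 * 0.43731^0.8 = 16.0 cm

16.0


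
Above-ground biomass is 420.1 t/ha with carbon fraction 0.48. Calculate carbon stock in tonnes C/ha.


Formula: Carbon Stock = Biomass * Carbon Fraction
C = 420.1 t/ha * 0.48
C = 201.6 t C/ha

201.6


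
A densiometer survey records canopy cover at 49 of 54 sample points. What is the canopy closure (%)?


Formula: Canopy closure = covered points / total points * 100
Closure = 49 / 54 * 100
Closure = 0.9074 * 100 = 90.7%

90.7


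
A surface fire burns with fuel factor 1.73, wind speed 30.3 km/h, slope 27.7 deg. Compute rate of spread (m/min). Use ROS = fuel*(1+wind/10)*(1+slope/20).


Formula: ROS = fuel * (1 + wind/10) * (1 + slope/20)
Wind factor = 1 + 30.3/10 = 4.03
Slope factor = 1 + 27.7/20 = 2.385
ROS = 1.73 * 4.03 * 2.385 = 16.63 m/min

16.63


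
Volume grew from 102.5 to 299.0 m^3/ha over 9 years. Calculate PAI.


Formula: PAI = (V_T2 - V_T1) / (T2 - T1)
Volume increment = 299.0 - 102.5 = 196.5 m^3/ha
PAI = 196.5 / 9 = 21.83 m^3/ha/year

21.83


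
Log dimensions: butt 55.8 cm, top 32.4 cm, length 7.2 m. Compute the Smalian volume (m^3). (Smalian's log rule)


Smalian: V = (A1 + A2)/2 * L,  A = pi*(D/200)^2
A1 = pi*(55.8/200)^2 = 0.244545 m^2
A2 = pi*(32.4/200)^2 = 0.082448 m^2
V = (0.244545+0.082448)/2*7.2 = 1.1772 m^3

1.1772


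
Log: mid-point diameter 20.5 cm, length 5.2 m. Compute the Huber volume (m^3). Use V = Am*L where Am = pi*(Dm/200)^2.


Huber: V = Am * L,  Am = pi*(Dm/200)^2
Am = pi*(20.5/200)^2 = 0.033006 m^2
V = 0.033006*5.2 = 0.1716 m^3

0.1716


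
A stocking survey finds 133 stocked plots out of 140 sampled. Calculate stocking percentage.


Formula: Stocking % = stocked plots / total plots * 100
Stocking = 133 / 140 * 100
Stocking = 0.95 * 100 = 95.0%

95.0


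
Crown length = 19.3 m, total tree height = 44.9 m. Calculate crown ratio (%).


Formula: Crown Ratio = (Crown Length / Total Height) * 100
CR = (19.3 m / 44.9 m) * 100
CR = 0.4298 * 100 = 43.0%

43.0


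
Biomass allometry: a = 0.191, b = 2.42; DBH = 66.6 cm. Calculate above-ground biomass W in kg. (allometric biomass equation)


Formula: W = a * DBH^b  (allometric power law)
DBH^b = 66.6^2.42 = 25870.6675
W = 0.191 * 25870.6675 = 4941.3 kg

4941.3


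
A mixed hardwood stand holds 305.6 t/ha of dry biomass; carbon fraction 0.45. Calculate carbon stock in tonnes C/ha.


Formula: Carbon Stock = Biomass * Carbon Fraction
C = 305.6 t/ha * 0.45
C = 137.5 t C/ha

137.5


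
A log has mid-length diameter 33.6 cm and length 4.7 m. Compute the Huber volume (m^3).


Huber: V = Am * L,  Am = pi*(Dm/200)^2
Am = pi*(33.6/200)^2 = 0.088668 m^2
V = 0.088668*4.7 = 0.4167 m^3

0.4167


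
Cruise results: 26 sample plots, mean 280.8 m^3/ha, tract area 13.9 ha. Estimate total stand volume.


Formula: Total Volume = Mean Volume per ha * Total Area
Total Volume = 280.8 m^3/ha * 13.9 ha
Total Volume = 3903 m^3

3903


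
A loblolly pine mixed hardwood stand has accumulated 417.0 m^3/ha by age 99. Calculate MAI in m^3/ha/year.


Formula: MAI = Total Volume / Stand Age
MAI = 417.0 m^3/ha / 99 years
MAI = 4.21 m^3/ha/year

4.21


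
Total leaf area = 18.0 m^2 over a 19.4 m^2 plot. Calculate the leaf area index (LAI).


Formula: LAI = total leaf area / ground area  (dimensionless)
LAI = 18.0 m^2 / 19.4 m^2
LAI = 0.93

0.93


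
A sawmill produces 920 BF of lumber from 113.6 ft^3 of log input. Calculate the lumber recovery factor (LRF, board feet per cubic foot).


Formula: LRF = Lumber Output (BF) / Log Input (ft^3)
LRF = 920 BF / 113.6 ft^3
LRF = 8.1 BF/ft^3

8.1


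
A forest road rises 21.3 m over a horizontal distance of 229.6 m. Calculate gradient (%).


Formula: Gradient = rise / run * 100
Gradient = 21.3 / 229.6 * 100 = 9.3%

9.3


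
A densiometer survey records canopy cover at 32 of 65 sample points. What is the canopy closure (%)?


Formula: Canopy closure = covered points / total points * 100
Closure = 32 / 65 * 100
Closure = 0.4923 * 100 = 49.2%

49.2


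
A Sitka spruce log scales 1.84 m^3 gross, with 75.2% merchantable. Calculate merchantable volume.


Formula: MV = V_total * (merchantable_pct / 100)
Merchantable fraction = 75.2% / 100 = 0.752
MV = 1.84 m^3 * 0.752 = 1.384 m^3

1.384


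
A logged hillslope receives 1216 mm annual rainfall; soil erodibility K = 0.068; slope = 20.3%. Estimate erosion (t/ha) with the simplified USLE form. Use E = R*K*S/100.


Formula: E = R * K * S / 100  (simplified USLE)
R * K = 1216 * 0.068 = 82.688
E = 82.688 * 20.3 / 100 = 16.79 t/ha

16.79


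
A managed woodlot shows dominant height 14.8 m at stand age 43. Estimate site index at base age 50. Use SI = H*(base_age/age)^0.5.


Formula: SI = H_dom * (base_age / age)^0.5
Age ratio = 50 / 43 = 1.16279
sqrt(age_ratio) = 1.07833
SI = 14.8 * 1.07833 = 16.0 m

16.0


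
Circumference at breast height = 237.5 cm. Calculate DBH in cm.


Formula: DBH = C / pi
DBH = 237.5 / pi
pi = 3.14159...
DBH = 75.6 cm

75.6


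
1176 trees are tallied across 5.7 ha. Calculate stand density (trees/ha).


Formula: Stand Density = N_trees / Area_ha
Density = 1176 trees / 5.7 ha
Density = 206 trees/ha

206


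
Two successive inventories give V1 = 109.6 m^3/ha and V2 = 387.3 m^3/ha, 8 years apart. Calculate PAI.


Formula: PAI = (V_T2 - V_T1) / (T2 - T1)
Volume increment = 387.3 - 109.6 = 277.7 m^3/ha
PAI = 277.7 / 8 = 34.71 m^3/ha/year

34.71


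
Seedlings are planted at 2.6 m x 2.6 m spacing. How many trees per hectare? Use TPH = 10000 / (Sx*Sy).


Formula: TPH = 10000 m^2/ha / (spacing_x * spacing_y)
Area per tree = 2.6 m * 2.6 m = 6.76 m^2
TPH = 10000 / 6.76 = 1479 trees/ha

1479


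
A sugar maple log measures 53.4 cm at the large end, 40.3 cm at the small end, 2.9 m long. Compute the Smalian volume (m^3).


Smalian: V = (A1 + A2)/2 * L,  A = pi*(D/200)^2
A1 = pi*(53.4/200)^2 = 0.223961 m^2
A2 = pi*(40.3/200)^2 = 0.127556 m^2
V = (0.223961+0.127556)/2*2.9 = 0.5097 m^3

0.5097


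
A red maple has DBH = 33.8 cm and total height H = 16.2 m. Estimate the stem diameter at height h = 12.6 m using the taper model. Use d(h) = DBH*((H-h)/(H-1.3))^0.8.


Taper: d(h) = DBH * ((H - h) / (H - 1.3))^0.8
Numerator = H - h = 16.2 - 12.6 = 3.6 m
Denominator = H - 1.3 = 16.2 - 1.3 = 14.9 m
Ratio = 3.6 / 14.9 = 0.24161
d = 33.8 * 0.24161^0.8 = 10.8 cm

10.8
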